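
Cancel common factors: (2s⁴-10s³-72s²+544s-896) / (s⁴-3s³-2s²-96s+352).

(2s²+6s-56)/(s²+5s+22)

By polynomial division,
  2s⁴-10s³-72s²+544s-896 = (2)(s⁴-3s³-2s²-96s+352) + (-4s³-68s²+736s-1600)
  s⁴-3s³-2s²-96s+352 = (-(1/4)s+5)(-4s³-68s²+736s-1600) + (522s²-4176s+8352)
  -4s³-68s²+736s-1600 = (-(2/261)s-50/261)(522s²-4176s+8352) + (0)
Last nonzero remainder: 522s²-4176s+8352. Dividing through by 522 gives the monic gcd s²-8s+16.
Cancel s²-8s+16 from numerator and denominator to get the reduced form.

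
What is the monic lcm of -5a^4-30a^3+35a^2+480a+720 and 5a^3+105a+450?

a^6+3a^5+5a^4+105a^3-66a^2-2448a-4320

By polynomial division,
  -5a^4-30a^3+35a^2+480a+720 = (-a-6)(5a^3+105a+450) + (140a^2+1560a+3420)
  5a^3+105a+450 = ((1/28)a-39/98)(140a^2+1560a+3420) + ((29580/49)a+88740/49)
  140a^2+1560a+3420 = ((343/1479)a+931/493)((29580/49)a+88740/49) + (0)
Last nonzero remainder: (29580/49)a+88740/49. Dividing through by 29580/49 gives the monic gcd a+3.
Then lcm(f, g) = f·g / gcd(f, g); expanding and making the result monic gives the answer.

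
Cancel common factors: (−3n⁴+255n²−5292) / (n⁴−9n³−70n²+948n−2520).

Apply the Euclidean algorithm:
  −3n⁴+255n²−5292 = (−3)(n⁴−9n³−70n²+948n−2520) + (−27n³+45n²+2844n−12852)
  n⁴−9n³−70n²+948n−2520 = (−(1/27)n+22/81)(−27n³+45n²+2844n−12852) + ((208/9)n²−(2704/9)n+2912/3)
  −27n³+45n²+2844n−12852 = (−(243/208)n−1377/104)((208/9)n²−(2704/9)n+2912/3) + (0)
Last nonzero remainder: (208/9)n²−(2704/9)n+2912/3. Dividing through by 208/9 gives the monic gcd n²−13n+42.
Cancel n²−13n+42 from numerator and denominator to get the reduced form.

(−3n²−39n−126)/(n²+4n−60)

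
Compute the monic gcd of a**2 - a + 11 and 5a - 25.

Repeated division with remainder:
  a**2 - a + 11 = ((1/5)a + 4/5)(5a - 25) + (31)
  5a - 25 = ((5/31)a - 25/31)(31) + (0)
The last nonzero remainder is the constant 31, so the polynomials are coprime and gcd = 1.

1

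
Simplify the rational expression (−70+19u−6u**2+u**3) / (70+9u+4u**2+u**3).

By polynomial division,
  u**3−6u**2+19u−70 = (u**3+4u**2+9u+70) + (−10u**2+10u−140)
  u**3+4u**2+9u+70 = (−(1/10)u−1/2)(−10u**2+10u−140) + (0)
Last nonzero remainder: −10u**2+10u−140. Dividing through by −10 gives the monic gcd u**2−u+14.
Cancel u**2−u+14 from numerator and denominator to get the reduced form.

(−5+u)/(5+u)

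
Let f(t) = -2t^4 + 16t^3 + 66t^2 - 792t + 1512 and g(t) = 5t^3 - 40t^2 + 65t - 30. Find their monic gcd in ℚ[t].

By polynomial division,
  -2t^4 + 16t^3 + 66t^2 - 792t + 1512 = (-(2/5)t)(5t^3 - 40t^2 + 65t - 30) + (92t^2 - 804t + 1512)
  5t^3 - 40t^2 + 65t - 30 = ((5/92)t + 85/2116)(92t^2 - 804t + 1512) + ((8000/529)t - 48000/529)
  92t^2 - 804t + 1512 = ((12167/2000)t - 33327/2000)((8000/529)t - 48000/529) + (0)
Last nonzero remainder: (8000/529)t - 48000/529. Dividing through by 8000/529 gives the monic gcd t - 6.

t - 6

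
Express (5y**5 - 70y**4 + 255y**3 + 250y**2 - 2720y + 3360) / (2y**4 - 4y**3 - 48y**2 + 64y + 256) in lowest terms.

(5y**3 - 30y**2 - 65y + 210)/(2y**2 + 12y + 16)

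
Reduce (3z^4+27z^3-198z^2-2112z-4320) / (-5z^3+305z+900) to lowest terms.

(-3z^2-42z-120)/(5z+25)

Euclidean algorithm in ℚ[z]:
  3z^4+27z^3-198z^2-2112z-4320 = (-(3/5)z-27/5)(-5z^3+305z+900) + (-15z^2+75z+540)
  -5z^3+305z+900 = ((1/3)z+5/3)(-15z^2+75z+540) + (0)
Last nonzero remainder: -15z^2+75z+540. Dividing through by -15 gives the monic gcd z^2-5z-36.
Cancel z^2-5z-36 from numerator and denominator to get the reduced form.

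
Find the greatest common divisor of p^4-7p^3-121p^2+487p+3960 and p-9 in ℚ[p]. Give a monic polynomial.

Euclidean algorithm in ℚ[p]:
  p^4-7p^3-121p^2+487p+3960 = (p^3+2p^2-103p-440)(p-9) + (0)
The last nonzero remainder p-9 is already monic.

p-9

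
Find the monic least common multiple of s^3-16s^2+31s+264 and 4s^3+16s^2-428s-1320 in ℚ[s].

s^5-15s^4-95s^3+2055s^2-3146s-29040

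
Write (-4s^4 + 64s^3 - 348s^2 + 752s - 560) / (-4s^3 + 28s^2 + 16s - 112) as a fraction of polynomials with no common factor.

(s^2 - 7s + 10)/(s + 2)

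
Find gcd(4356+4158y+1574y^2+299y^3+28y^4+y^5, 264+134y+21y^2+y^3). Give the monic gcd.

Euclidean algorithm in ℚ[y]:
  y^5+28y^4+299y^3+1574y^2+4158y+4356 = (y^2+7y+18)(y^3+21y^2+134y+264) + (−6y^2−102y−396)
  y^3+21y^2+134y+264 = (−(1/6)y−2/3)(−6y^2−102y−396) + (0)
Last nonzero remainder: −6y^2−102y−396. Dividing through by −6 gives the monic gcd y^2+17y+66.

66+17y+y^2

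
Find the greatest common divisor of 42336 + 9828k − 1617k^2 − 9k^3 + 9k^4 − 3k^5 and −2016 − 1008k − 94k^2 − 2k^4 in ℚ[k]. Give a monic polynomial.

Repeated division with remainder:
  −3k^5 + 9k^4 − 9k^3 − 1617k^2 + 9828k + 42336 = ((3/2)k − 9/2)(−2k^4 − 94k^2 − 1008k − 2016) + (132k^3 − 528k^2 + 8316k + 33264)
  −2k^4 − 94k^2 − 1008k − 2016 = (−(1/66)k − 2/33)(132k^3 − 528k^2 + 8316k + 33264) + (0)
Last nonzero remainder: 132k^3 − 528k^2 + 8316k + 33264. Dividing through by 132 gives the monic gcd k^3 − 4k^2 + 63k + 252.

252 + 63k − 4k^2 + k^3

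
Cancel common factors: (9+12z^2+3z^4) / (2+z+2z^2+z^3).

By polynomial division,
  3z^4+12z^2+9 = (3z−6)(z^3+2z^2+z+2) + (21z^2+21)
  z^3+2z^2+z+2 = ((1/21)z+2/21)(21z^2+21) + (0)
Last nonzero remainder: 21z^2+21. Dividing through by 21 gives the monic gcd z^2+1.
Cancel z^2+1 from numerator and denominator to get the reduced form.

(9+3z^2)/(2+z)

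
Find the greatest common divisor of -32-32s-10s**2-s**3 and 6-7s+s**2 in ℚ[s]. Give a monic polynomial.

1

Repeated division with remainder:
  -s**3-10s**2-32s-32 = (-s-17)(s**2-7s+6) + (-145s+70)
  s**2-7s+6 = (-(1/145)s+189/4205)(-145s+70) + (2400/841)
  -145s+70 = (-(24389/480)s+5887/240)(2400/841) + (0)
The last nonzero remainder is the constant 2400/841, so the polynomials are coprime and gcd = 1.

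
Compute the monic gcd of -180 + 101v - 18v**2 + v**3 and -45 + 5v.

Apply the Euclidean algorithm:
  v**3 - 18v**2 + 101v - 180 = ((1/5)v**2 - (9/5)v + 4)(5v - 45) + (0)
Last nonzero remainder: 5v - 45. Dividing through by 5 gives the monic gcd v - 9.

-9 + v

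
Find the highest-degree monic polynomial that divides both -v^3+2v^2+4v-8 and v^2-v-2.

v-2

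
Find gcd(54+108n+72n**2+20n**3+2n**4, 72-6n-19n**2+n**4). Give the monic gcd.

9+6n+n**2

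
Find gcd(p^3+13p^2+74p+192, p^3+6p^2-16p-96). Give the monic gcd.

Repeated division with remainder:
  p^3+13p^2+74p+192 = (p^3+6p^2-16p-96) + (7p^2+90p+288)
  p^3+6p^2-16p-96 = ((1/7)p-48/49)(7p^2+90p+288) + ((1520/49)p+9120/49)
  7p^2+90p+288 = ((343/1520)p+147/95)((1520/49)p+9120/49) + (0)
Last nonzero remainder: (1520/49)p+9120/49. Dividing through by 1520/49 gives the monic gcd p+6.

p+6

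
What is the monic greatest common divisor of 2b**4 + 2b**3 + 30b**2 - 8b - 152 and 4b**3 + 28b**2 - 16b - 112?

b**2 - 4

By polynomial division,
  2b**4 + 2b**3 + 30b**2 - 8b - 152 = ((1/2)b - 3)(4b**3 + 28b**2 - 16b - 112) + (122b**2 - 488)
  4b**3 + 28b**2 - 16b - 112 = ((2/61)b + 14/61)(122b**2 - 488) + (0)
Last nonzero remainder: 122b**2 - 488. Dividing through by 122 gives the monic gcd b**2 - 4.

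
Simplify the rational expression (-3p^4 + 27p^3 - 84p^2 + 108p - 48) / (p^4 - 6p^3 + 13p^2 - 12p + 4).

Euclidean algorithm in ℚ[p]:
  -3p^4 + 27p^3 - 84p^2 + 108p - 48 = (-3)(p^4 - 6p^3 + 13p^2 - 12p + 4) + (9p^3 - 45p^2 + 72p - 36)
  p^4 - 6p^3 + 13p^2 - 12p + 4 = ((1/9)p - 1/9)(9p^3 - 45p^2 + 72p - 36) + (0)
Last nonzero remainder: 9p^3 - 45p^2 + 72p - 36. Dividing through by 9 gives the monic gcd p^3 - 5p^2 + 8p - 4.
Cancel p^3 - 5p^2 + 8p - 4 from numerator and denominator to get the reduced form.

(-3p + 12)/(p - 1)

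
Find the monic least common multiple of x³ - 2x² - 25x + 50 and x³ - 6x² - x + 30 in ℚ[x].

x⁵ - 3x⁴ - 29x³ + 87x² + 100x - 300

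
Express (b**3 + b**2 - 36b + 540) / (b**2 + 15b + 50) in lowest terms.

Apply the Euclidean algorithm:
  b**3 + b**2 - 36b + 540 = (b - 14)(b**2 + 15b + 50) + (124b + 1240)
  b**2 + 15b + 50 = ((1/124)b + 5/124)(124b + 1240) + (0)
Last nonzero remainder: 124b + 1240. Dividing through by 124 gives the monic gcd b + 10.
Cancel b + 10 from numerator and denominator to get the reduced form.

(b**2 - 9b + 54)/(b + 5)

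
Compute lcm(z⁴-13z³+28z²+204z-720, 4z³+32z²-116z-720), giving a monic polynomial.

z⁵-4z⁴-89z³+456z²+1116z-6480

By polynomial division,
  z⁴-13z³+28z²+204z-720 = ((1/4)z-21/4)(4z³+32z²-116z-720) + (225z²-225z-4500)
  4z³+32z²-116z-720 = ((4/225)z+4/25)(225z²-225z-4500) + (0)
Last nonzero remainder: 225z²-225z-4500. Dividing through by 225 gives the monic gcd z²-z-20.
Then lcm(f, g) = f·g / gcd(f, g); expanding and making the result monic gives the answer.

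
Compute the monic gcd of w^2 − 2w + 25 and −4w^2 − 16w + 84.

1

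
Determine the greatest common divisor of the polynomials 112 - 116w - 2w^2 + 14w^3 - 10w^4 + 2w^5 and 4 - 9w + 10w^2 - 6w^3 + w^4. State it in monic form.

Euclidean algorithm in ℚ[w]:
  2w^5 - 10w^4 + 14w^3 - 2w^2 - 116w + 112 = (2w + 2)(w^4 - 6w^3 + 10w^2 - 9w + 4) + (6w^3 - 4w^2 - 106w + 104)
  w^4 - 6w^3 + 10w^2 - 9w + 4 = ((1/6)w - 8/9)(6w^3 - 4w^2 - 106w + 104) + ((217/9)w^2 - (1085/9)w + 868/9)
  6w^3 - 4w^2 - 106w + 104 = ((54/217)w + 234/217)((217/9)w^2 - (1085/9)w + 868/9) + (0)
Last nonzero remainder: (217/9)w^2 - (1085/9)w + 868/9. Dividing through by 217/9 gives the monic gcd w^2 - 5w + 4.

4 - 5w + w^2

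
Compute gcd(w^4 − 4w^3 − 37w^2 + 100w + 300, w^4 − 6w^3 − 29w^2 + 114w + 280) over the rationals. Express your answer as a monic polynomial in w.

w^2 − 3w − 10

Euclidean algorithm in ℚ[w]:
  w^4 − 4w^3 − 37w^2 + 100w + 300 = (w^4 − 6w^3 − 29w^2 + 114w + 280) + (2w^3 − 8w^2 − 14w + 20)
  w^4 − 6w^3 − 29w^2 + 114w + 280 = ((1/2)w − 1)(2w^3 − 8w^2 − 14w + 20) + (−30w^2 + 90w + 300)
  2w^3 − 8w^2 − 14w + 20 = (−(1/15)w + 1/15)(−30w^2 + 90w + 300) + (0)
Last nonzero remainder: −30w^2 + 90w + 300. Dividing through by −30 gives the monic gcd w^2 − 3w − 10.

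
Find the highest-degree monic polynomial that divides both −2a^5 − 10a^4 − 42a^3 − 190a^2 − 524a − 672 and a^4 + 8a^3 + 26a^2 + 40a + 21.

Apply the Euclidean algorithm:
  −2a^5 − 10a^4 − 42a^3 − 190a^2 − 524a − 672 = (−2a + 6)(a^4 + 8a^3 + 26a^2 + 40a + 21) + (−38a^3 − 266a^2 − 722a − 798)
  a^4 + 8a^3 + 26a^2 + 40a + 21 = (−(1/38)a − 1/38)(−38a^3 − 266a^2 − 722a − 798) + (0)
Last nonzero remainder: −38a^3 − 266a^2 − 722a − 798. Dividing through by −38 gives the monic gcd a^3 + 7a^2 + 19a + 21.

a^3 + 7a^2 + 19a + 21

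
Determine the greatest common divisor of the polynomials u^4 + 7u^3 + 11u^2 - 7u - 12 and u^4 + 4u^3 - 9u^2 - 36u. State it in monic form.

u^2 + 7u + 12

Euclidean algorithm in ℚ[u]:
  u^4 + 7u^3 + 11u^2 - 7u - 12 = (u^4 + 4u^3 - 9u^2 - 36u) + (3u^3 + 20u^2 + 29u - 12)
  u^4 + 4u^3 - 9u^2 - 36u = ((1/3)u - 8/9)(3u^3 + 20u^2 + 29u - 12) + (-(8/9)u^2 - (56/9)u - 32/3)
  3u^3 + 20u^2 + 29u - 12 = (-(27/8)u + 9/8)(-(8/9)u^2 - (56/9)u - 32/3) + (0)
Last nonzero remainder: -(8/9)u^2 - (56/9)u - 32/3. Dividing through by -8/9 gives the monic gcd u^2 + 7u + 12.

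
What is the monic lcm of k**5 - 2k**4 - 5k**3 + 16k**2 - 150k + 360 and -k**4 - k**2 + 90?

k**6 + k**5 - 11k**4 + k**3 - 102k**2 - 90k + 1080

Apply the Euclidean algorithm:
  k**5 - 2k**4 - 5k**3 + 16k**2 - 150k + 360 = (-k + 2)(-k**4 - k**2 + 90) + (-6k**3 + 18k**2 - 60k + 180)
  -k**4 - k**2 + 90 = ((1/6)k + 1/2)(-6k**3 + 18k**2 - 60k + 180) + (0)
Last nonzero remainder: -6k**3 + 18k**2 - 60k + 180. Dividing through by -6 gives the monic gcd k**3 - 3k**2 + 10k - 30.
Then lcm(f, g) = f·g / gcd(f, g); expanding and making the result monic gives the answer.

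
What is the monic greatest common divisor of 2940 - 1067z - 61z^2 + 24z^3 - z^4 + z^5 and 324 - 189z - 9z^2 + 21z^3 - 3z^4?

Repeated division with remainder:
  z^5 - z^4 + 24z^3 - 61z^2 - 1067z + 2940 = (-(1/3)z - 2)(-3z^4 + 21z^3 - 9z^2 - 189z + 324) + (63z^3 - 142z^2 - 1337z + 3588)
  -3z^4 + 21z^3 - 9z^2 - 189z + 324 = (-(1/21)z + 299/1323)(63z^3 - 142z^2 - 1337z + 3588) + (-(53680/1323)z^2 + (53680/189)z - 214720/441)
  63z^3 - 142z^2 - 1337z + 3588 = (-(83349/53680)z - 395577/53680)(-(53680/1323)z^2 + (53680/189)z - 214720/441) + (0)
Last nonzero remainder: -(53680/1323)z^2 + (53680/189)z - 214720/441. Dividing through by -53680/1323 gives the monic gcd z^2 - 7z + 12.

12 - 7z + z^2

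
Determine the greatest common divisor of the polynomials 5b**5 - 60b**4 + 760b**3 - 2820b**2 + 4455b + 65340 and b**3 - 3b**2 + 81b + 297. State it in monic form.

b**3 - 3b**2 + 81b + 297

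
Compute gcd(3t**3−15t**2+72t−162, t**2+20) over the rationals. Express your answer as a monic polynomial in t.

1

Apply the Euclidean algorithm:
  3t**3−15t**2+72t−162 = (3t−15)(t**2+20) + (12t+138)
  t**2+20 = ((1/12)t−23/24)(12t+138) + (609/4)
  12t+138 = ((16/203)t+184/203)(609/4) + (0)
The last nonzero remainder is the constant 609/4, so the polynomials are coprime and gcd = 1.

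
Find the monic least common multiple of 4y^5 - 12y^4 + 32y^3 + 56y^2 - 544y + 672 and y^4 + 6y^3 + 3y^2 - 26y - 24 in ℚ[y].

y^7 + 2y^6 - 3y^5 + 42y^4 - 34y^3 - 456y^2 + 296y + 672

By polynomial division,
  4y^5 - 12y^4 + 32y^3 + 56y^2 - 544y + 672 = (4y - 36)(y^4 + 6y^3 + 3y^2 - 26y - 24) + (236y^3 + 268y^2 - 1384y - 192)
  y^4 + 6y^3 + 3y^2 - 26y - 24 = ((1/236)y + 287/13924)(236y^3 + 268y^2 - 1384y - 192) + ((11628/3481)y^2 + (11628/3481)y - 69768/3481)
  236y^3 + 268y^2 - 1384y - 192 = ((205379/2907)y + 27848/2907)((11628/3481)y^2 + (11628/3481)y - 69768/3481) + (0)
Last nonzero remainder: (11628/3481)y^2 + (11628/3481)y - 69768/3481. Dividing through by 11628/3481 gives the monic gcd y^2 + y - 6.
Then lcm(f, g) = f·g / gcd(f, g); expanding and making the result monic gives the answer.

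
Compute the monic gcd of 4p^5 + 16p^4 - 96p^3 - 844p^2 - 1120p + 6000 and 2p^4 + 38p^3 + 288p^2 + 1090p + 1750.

p^3 + 12p^2 + 60p + 125

By polynomial division,
  4p^5 + 16p^4 - 96p^3 - 844p^2 - 1120p + 6000 = (2p - 30)(2p^4 + 38p^3 + 288p^2 + 1090p + 1750) + (468p^3 + 5616p^2 + 28080p + 58500)
  2p^4 + 38p^3 + 288p^2 + 1090p + 1750 = ((1/234)p + 7/234)(468p^3 + 5616p^2 + 28080p + 58500) + (0)
Last nonzero remainder: 468p^3 + 5616p^2 + 28080p + 58500. Dividing through by 468 gives the monic gcd p^3 + 12p^2 + 60p + 125.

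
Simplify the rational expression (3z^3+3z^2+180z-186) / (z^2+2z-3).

Euclidean algorithm in ℚ[z]:
  3z^3+3z^2+180z-186 = (3z-3)(z^2+2z-3) + (195z-195)
  z^2+2z-3 = ((1/195)z+1/65)(195z-195) + (0)
Last nonzero remainder: 195z-195. Dividing through by 195 gives the monic gcd z-1.
Cancel z-1 from numerator and denominator to get the reduced form.

(3z^2+6z+186)/(z+3)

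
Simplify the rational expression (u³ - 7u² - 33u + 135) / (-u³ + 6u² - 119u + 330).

By polynomial division,
  u³ - 7u² - 33u + 135 = (-1)(-u³ + 6u² - 119u + 330) + (-u² - 152u + 465)
  -u³ + 6u² - 119u + 330 = (u - 158)(-u² - 152u + 465) + (-24600u + 73800)
  -u² - 152u + 465 = ((1/24600)u + 31/4920)(-24600u + 73800) + (0)
Last nonzero remainder: -24600u + 73800. Dividing through by -24600 gives the monic gcd u - 3.
Cancel u - 3 from numerator and denominator to get the reduced form.

(-u² + 4u + 45)/(u² - 3u + 110)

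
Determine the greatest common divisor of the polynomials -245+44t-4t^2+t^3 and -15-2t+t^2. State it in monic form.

-5+t

Repeated division with remainder:
  t^3-4t^2+44t-245 = (t-2)(t^2-2t-15) + (55t-275)
  t^2-2t-15 = ((1/55)t+3/55)(55t-275) + (0)
Last nonzero remainder: 55t-275. Dividing through by 55 gives the monic gcd t-5.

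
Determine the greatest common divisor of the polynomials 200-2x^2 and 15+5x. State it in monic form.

1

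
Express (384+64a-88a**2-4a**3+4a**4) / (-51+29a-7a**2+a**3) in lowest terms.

(-128-64a+8a**2+4a**3)/(17-4a+a**2)

Euclidean algorithm in ℚ[a]:
  4a**4-4a**3-88a**2+64a+384 = (4a+24)(a**3-7a**2+29a-51) + (-36a**2-428a+1608)
  a**3-7a**2+29a-51 = (-(1/36)a+85/162)(-36a**2-428a+1608) + ((24157/81)a-24157/27)
  -36a**2-428a+1608 = (-(2916/24157)a-43416/24157)((24157/81)a-24157/27) + (0)
Last nonzero remainder: (24157/81)a-24157/27. Dividing through by 24157/81 gives the monic gcd a-3.
Cancel a-3 from numerator and denominator to get the reduced form.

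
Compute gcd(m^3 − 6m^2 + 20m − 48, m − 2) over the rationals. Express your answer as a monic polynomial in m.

Apply the Euclidean algorithm:
  m^3 − 6m^2 + 20m − 48 = (m^2 − 4m + 12)(m − 2) + (−24)
  m − 2 = (−(1/24)m + 1/12)(−24) + (0)
The last nonzero remainder is the constant −24, so the polynomials are coprime and gcd = 1.

1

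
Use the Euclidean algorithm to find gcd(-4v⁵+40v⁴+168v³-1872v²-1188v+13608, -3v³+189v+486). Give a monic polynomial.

Euclidean algorithm in ℚ[v]:
  -4v⁵+40v⁴+168v³-1872v²-1188v+13608 = ((4/3)v²-(40/3)v+28)(-3v³+189v+486) + (0)
Last nonzero remainder: -3v³+189v+486. Dividing through by -3 gives the monic gcd v³-63v-162.

v³-63v-162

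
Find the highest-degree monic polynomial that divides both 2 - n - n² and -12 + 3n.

1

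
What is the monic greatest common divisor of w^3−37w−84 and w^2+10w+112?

Euclidean algorithm in ℚ[w]:
  w^3−37w−84 = (w−10)(w^2+10w+112) + (−49w+1036)
  w^2+10w+112 = (−(1/49)w−218/343)(−49w+1036) + (37752/49)
  −49w+1036 = (−(2401/37752)w+12691/9438)(37752/49) + (0)
The last nonzero remainder is the constant 37752/49, so the polynomials are coprime and gcd = 1.

1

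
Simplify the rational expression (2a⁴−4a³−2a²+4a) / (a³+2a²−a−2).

By polynomial division,
  2a⁴−4a³−2a²+4a = (2a−8)(a³+2a²−a−2) + (16a²−16)
  a³+2a²−a−2 = ((1/16)a+1/8)(16a²−16) + (0)
Last nonzero remainder: 16a²−16. Dividing through by 16 gives the monic gcd a²−1.
Cancel a²−1 from numerator and denominator to get the reduced form.

(2a²−4a)/(a+2)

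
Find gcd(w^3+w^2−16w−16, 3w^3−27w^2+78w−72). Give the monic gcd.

By polynomial division,
  w^3+w^2−16w−16 = (1/3)(3w^3−27w^2+78w−72) + (10w^2−42w+8)
  3w^3−27w^2+78w−72 = ((3/10)w−36/25)(10w^2−42w+8) + ((378/25)w−1512/25)
  10w^2−42w+8 = ((125/189)w−25/189)((378/25)w−1512/25) + (0)
Last nonzero remainder: (378/25)w−1512/25. Dividing through by 378/25 gives the monic gcd w−4.

w−4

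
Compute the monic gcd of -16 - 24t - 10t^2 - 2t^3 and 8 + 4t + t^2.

Apply the Euclidean algorithm:
  -2t^3 - 10t^2 - 24t - 16 = (-2t - 2)(t^2 + 4t + 8) + (0)
The last nonzero remainder t^2 + 4t + 8 is already monic.

8 + 4t + t^2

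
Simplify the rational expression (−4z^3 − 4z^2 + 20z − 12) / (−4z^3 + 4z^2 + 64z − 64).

By polynomial division,
  −4z^3 − 4z^2 + 20z − 12 = (−4z^3 + 4z^2 + 64z − 64) + (−8z^2 − 44z + 52)
  −4z^3 + 4z^2 + 64z − 64 = ((1/2)z − 13/4)(−8z^2 − 44z + 52) + (−105z + 105)
  −8z^2 − 44z + 52 = ((8/105)z + 52/105)(−105z + 105) + (0)
Last nonzero remainder: −105z + 105. Dividing through by −105 gives the monic gcd z − 1.
Cancel z − 1 from numerator and denominator to get the reduced form.

(z^2 + 2z − 3)/(z^2 − 16)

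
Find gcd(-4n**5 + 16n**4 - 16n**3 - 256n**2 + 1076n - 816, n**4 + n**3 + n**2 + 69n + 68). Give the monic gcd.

n**3 + n + 68

Euclidean algorithm in ℚ[n]:
  -4n**5 + 16n**4 - 16n**3 - 256n**2 + 1076n - 816 = (-4n + 20)(n**4 + n**3 + n**2 + 69n + 68) + (-32n**3 - 32n - 2176)
  n**4 + n**3 + n**2 + 69n + 68 = (-(1/32)n - 1/32)(-32n**3 - 32n - 2176) + (0)
Last nonzero remainder: -32n**3 - 32n - 2176. Dividing through by -32 gives the monic gcd n**3 + n + 68.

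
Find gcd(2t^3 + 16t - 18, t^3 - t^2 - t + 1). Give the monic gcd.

Apply the Euclidean algorithm:
  2t^3 + 16t - 18 = (2)(t^3 - t^2 - t + 1) + (2t^2 + 18t - 20)
  t^3 - t^2 - t + 1 = ((1/2)t - 5)(2t^2 + 18t - 20) + (99t - 99)
  2t^2 + 18t - 20 = ((2/99)t + 20/99)(99t - 99) + (0)
Last nonzero remainder: 99t - 99. Dividing through by 99 gives the monic gcd t - 1.

t - 1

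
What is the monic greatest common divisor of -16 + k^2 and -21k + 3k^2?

Apply the Euclidean algorithm:
  k^2 - 16 = (1/3)(3k^2 - 21k) + (7k - 16)
  3k^2 - 21k = ((3/7)k - 99/49)(7k - 16) + (-1584/49)
  7k - 16 = (-(343/1584)k + 49/99)(-1584/49) + (0)
The last nonzero remainder is the constant -1584/49, so the polynomials are coprime and gcd = 1.

1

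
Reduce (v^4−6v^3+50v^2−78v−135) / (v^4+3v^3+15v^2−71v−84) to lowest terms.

Apply the Euclidean algorithm:
  v^4−6v^3+50v^2−78v−135 = (v^4+3v^3+15v^2−71v−84) + (−9v^3+35v^2−7v−51)
  v^4+3v^3+15v^2−71v−84 = (−(1/9)v−62/81)(−9v^3+35v^2−7v−51) + ((3322/81)v^2−(6644/81)v−3322/27)
  −9v^3+35v^2−7v−51 = (−(729/3322)v+1377/3322)((3322/81)v^2−(6644/81)v−3322/27) + (0)
Last nonzero remainder: (3322/81)v^2−(6644/81)v−3322/27. Dividing through by 3322/81 gives the monic gcd v^2−2v−3.
Cancel v^2−2v−3 from numerator and denominator to get the reduced form.

(v^2−4v+45)/(v^2+5v+28)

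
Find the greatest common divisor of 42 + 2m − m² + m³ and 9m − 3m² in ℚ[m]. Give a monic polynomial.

Apply the Euclidean algorithm:
  m³ − m² + 2m + 42 = (−(1/3)m − 2/3)(−3m² + 9m) + (8m + 42)
  −3m² + 9m = (−(3/8)m + 99/32)(8m + 42) + (−2079/16)
  8m + 42 = (−(128/2079)m − 32/99)(−2079/16) + (0)
The last nonzero remainder is the constant −2079/16, so the polynomials are coprime and gcd = 1.

1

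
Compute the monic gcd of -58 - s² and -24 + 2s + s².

1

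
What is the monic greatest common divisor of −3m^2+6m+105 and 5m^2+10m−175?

Repeated division with remainder:
  −3m^2+6m+105 = (−3/5)(5m^2+10m−175) + (12m)
  5m^2+10m−175 = ((5/12)m+5/6)(12m) + (−175)
  12m = (−(12/175)m)(−175) + (0)
The last nonzero remainder is the constant −175, so the polynomials are coprime and gcd = 1.

1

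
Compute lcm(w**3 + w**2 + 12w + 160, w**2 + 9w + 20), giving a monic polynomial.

w**4 + 5w**3 + 16w**2 + 208w + 640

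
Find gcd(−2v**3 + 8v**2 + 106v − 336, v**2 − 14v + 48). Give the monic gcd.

v − 8

By polynomial division,
  −2v**3 + 8v**2 + 106v − 336 = (−2v − 20)(v**2 − 14v + 48) + (−78v + 624)
  v**2 − 14v + 48 = (−(1/78)v + 1/13)(−78v + 624) + (0)
Last nonzero remainder: −78v + 624. Dividing through by −78 gives the monic gcd v − 8.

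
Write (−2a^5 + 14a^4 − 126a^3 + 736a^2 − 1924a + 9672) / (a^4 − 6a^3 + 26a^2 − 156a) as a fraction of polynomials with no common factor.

By polynomial division,
  −2a^5 + 14a^4 − 126a^3 + 736a^2 − 1924a + 9672 = (−2a + 2)(a^4 − 6a^3 + 26a^2 − 156a) + (−62a^3 + 372a^2 − 1612a + 9672)
  a^4 − 6a^3 + 26a^2 − 156a = (−(1/62)a)(−62a^3 + 372a^2 − 1612a + 9672) + (0)
Last nonzero remainder: −62a^3 + 372a^2 − 1612a + 9672. Dividing through by −62 gives the monic gcd a^3 − 6a^2 + 26a − 156.
Cancel a^3 − 6a^2 + 26a − 156 from numerator and denominator to get the reduced form.

(−2a^2 + 2a − 62)/(a)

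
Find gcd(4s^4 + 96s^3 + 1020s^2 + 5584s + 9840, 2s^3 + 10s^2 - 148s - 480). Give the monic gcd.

Euclidean algorithm in ℚ[s]:
  4s^4 + 96s^3 + 1020s^2 + 5584s + 9840 = (2s + 38)(2s^3 + 10s^2 - 148s - 480) + (936s^2 + 12168s + 28080)
  2s^3 + 10s^2 - 148s - 480 = ((1/468)s - 2/117)(936s^2 + 12168s + 28080) + (0)
Last nonzero remainder: 936s^2 + 12168s + 28080. Dividing through by 936 gives the monic gcd s^2 + 13s + 30.

s^2 + 13s + 30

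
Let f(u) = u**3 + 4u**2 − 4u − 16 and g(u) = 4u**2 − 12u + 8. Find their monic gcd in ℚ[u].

Apply the Euclidean algorithm:
  u**3 + 4u**2 − 4u − 16 = ((1/4)u + 7/4)(4u**2 − 12u + 8) + (15u − 30)
  4u**2 − 12u + 8 = ((4/15)u − 4/15)(15u − 30) + (0)
Last nonzero remainder: 15u − 30. Dividing through by 15 gives the monic gcd u − 2.

u − 2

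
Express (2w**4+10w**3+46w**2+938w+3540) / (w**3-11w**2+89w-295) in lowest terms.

Repeated division with remainder:
  2w**4+10w**3+46w**2+938w+3540 = (2w+32)(w**3-11w**2+89w-295) + (220w**2-1320w+12980)
  w**3-11w**2+89w-295 = ((1/220)w-1/44)(220w**2-1320w+12980) + (0)
Last nonzero remainder: 220w**2-1320w+12980. Dividing through by 220 gives the monic gcd w**2-6w+59.
Cancel w**2-6w+59 from numerator and denominator to get the reduced form.

(2w**2+22w+60)/(w-5)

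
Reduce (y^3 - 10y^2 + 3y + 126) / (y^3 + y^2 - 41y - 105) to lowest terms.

Euclidean algorithm in ℚ[y]:
  y^3 - 10y^2 + 3y + 126 = (y^3 + y^2 - 41y - 105) + (-11y^2 + 44y + 231)
  y^3 + y^2 - 41y - 105 = (-(1/11)y - 5/11)(-11y^2 + 44y + 231) + (0)
Last nonzero remainder: -11y^2 + 44y + 231. Dividing through by -11 gives the monic gcd y^2 - 4y - 21.
Cancel y^2 - 4y - 21 from numerator and denominator to get the reduced form.

(y - 6)/(y + 5)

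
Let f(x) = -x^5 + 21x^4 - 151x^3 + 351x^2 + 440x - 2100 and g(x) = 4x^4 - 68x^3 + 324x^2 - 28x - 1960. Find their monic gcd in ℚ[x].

x^3 - 10x^2 + 11x + 70

Apply the Euclidean algorithm:
  -x^5 + 21x^4 - 151x^3 + 351x^2 + 440x - 2100 = (-(1/4)x + 1)(4x^4 - 68x^3 + 324x^2 - 28x - 1960) + (-2x^3 + 20x^2 - 22x - 140)
  4x^4 - 68x^3 + 324x^2 - 28x - 1960 = (-2x + 14)(-2x^3 + 20x^2 - 22x - 140) + (0)
Last nonzero remainder: -2x^3 + 20x^2 - 22x - 140. Dividing through by -2 gives the monic gcd x^3 - 10x^2 + 11x + 70.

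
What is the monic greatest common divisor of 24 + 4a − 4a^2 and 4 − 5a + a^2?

1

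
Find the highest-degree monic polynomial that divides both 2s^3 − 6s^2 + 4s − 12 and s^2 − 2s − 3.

s − 3

By polynomial division,
  2s^3 − 6s^2 + 4s − 12 = (2s − 2)(s^2 − 2s − 3) + (6s − 18)
  s^2 − 2s − 3 = ((1/6)s + 1/6)(6s − 18) + (0)
Last nonzero remainder: 6s − 18. Dividing through by 6 gives the monic gcd s − 3.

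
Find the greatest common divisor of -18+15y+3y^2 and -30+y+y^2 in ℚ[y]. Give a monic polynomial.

6+y

By polynomial division,
  3y^2+15y-18 = (3)(y^2+y-30) + (12y+72)
  y^2+y-30 = ((1/12)y-5/12)(12y+72) + (0)
Last nonzero remainder: 12y+72. Dividing through by 12 gives the monic gcd y+6.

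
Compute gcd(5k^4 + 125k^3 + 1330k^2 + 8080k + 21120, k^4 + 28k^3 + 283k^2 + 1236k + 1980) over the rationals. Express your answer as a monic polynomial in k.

Repeated division with remainder:
  5k^4 + 125k^3 + 1330k^2 + 8080k + 21120 = (5)(k^4 + 28k^3 + 283k^2 + 1236k + 1980) + (−15k^3 − 85k^2 + 1900k + 11220)
  k^4 + 28k^3 + 283k^2 + 1236k + 1980 = (−(1/15)k − 67/45)(−15k^3 − 85k^2 + 1900k + 11220) + ((2548/9)k^2 + (43316/9)k + 56056/3)
  −15k^3 − 85k^2 + 1900k + 11220 = (−(135/2548)k + 765/1274)((2548/9)k^2 + (43316/9)k + 56056/3) + (0)
Last nonzero remainder: (2548/9)k^2 + (43316/9)k + 56056/3. Dividing through by 2548/9 gives the monic gcd k^2 + 17k + 66.

k^2 + 17k + 66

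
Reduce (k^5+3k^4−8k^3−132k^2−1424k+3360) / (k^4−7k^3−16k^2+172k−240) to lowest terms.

(k^3+11k^2+68k+280)/(k^2+k−20)

Repeated division with remainder:
  k^5+3k^4−8k^3−132k^2−1424k+3360 = (k+10)(k^4−7k^3−16k^2+172k−240) + (78k^3−144k^2−2904k+5760)
  k^4−7k^3−16k^2+172k−240 = ((1/78)k−67/1014)(78k^3−144k^2−2904k+5760) + ((1980/169)k^2−(15840/169)k+23760/169)
  78k^3−144k^2−2904k+5760 = ((2197/330)k+1352/33)((1980/169)k^2−(15840/169)k+23760/169) + (0)
Last nonzero remainder: (1980/169)k^2−(15840/169)k+23760/169. Dividing through by 1980/169 gives the monic gcd k^2−8k+12.
Cancel k^2−8k+12 from numerator and denominator to get the reduced form.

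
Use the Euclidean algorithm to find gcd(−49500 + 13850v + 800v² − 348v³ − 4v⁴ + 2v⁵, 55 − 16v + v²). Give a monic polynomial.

55 − 16v + v²

Apply the Euclidean algorithm:
  2v⁵ − 4v⁴ − 348v³ + 800v² + 13850v − 49500 = (2v³ + 28v² − 10v − 900)(v² − 16v + 55) + (0)
The last nonzero remainder v² − 16v + 55 is already monic.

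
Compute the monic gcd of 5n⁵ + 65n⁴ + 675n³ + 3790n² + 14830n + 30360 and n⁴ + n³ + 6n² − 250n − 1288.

By polynomial division,
  5n⁵ + 65n⁴ + 675n³ + 3790n² + 14830n + 30360 = (5n + 60)(n⁴ + n³ + 6n² − 250n − 1288) + (585n³ + 4680n² + 36270n + 107640)
  n⁴ + n³ + 6n² − 250n − 1288 = ((1/585)n − 7/585)(585n³ + 4680n² + 36270n + 107640) + (0)
Last nonzero remainder: 585n³ + 4680n² + 36270n + 107640. Dividing through by 585 gives the monic gcd n³ + 8n² + 62n + 184.

n³ + 8n² + 62n + 184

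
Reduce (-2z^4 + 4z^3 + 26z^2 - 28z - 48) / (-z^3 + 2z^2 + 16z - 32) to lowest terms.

(2z^2 + 8z + 6)/(z + 4)

Euclidean algorithm in ℚ[z]:
  -2z^4 + 4z^3 + 26z^2 - 28z - 48 = (2z)(-z^3 + 2z^2 + 16z - 32) + (-6z^2 + 36z - 48)
  -z^3 + 2z^2 + 16z - 32 = ((1/6)z + 2/3)(-6z^2 + 36z - 48) + (0)
Last nonzero remainder: -6z^2 + 36z - 48. Dividing through by -6 gives the monic gcd z^2 - 6z + 8.
Cancel z^2 - 6z + 8 from numerator and denominator to get the reduced form.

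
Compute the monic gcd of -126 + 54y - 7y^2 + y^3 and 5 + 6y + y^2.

Repeated division with remainder:
  y^3 - 7y^2 + 54y - 126 = (y - 13)(y^2 + 6y + 5) + (127y - 61)
  y^2 + 6y + 5 = ((1/127)y + 823/16129)(127y - 61) + (130848/16129)
  127y - 61 = ((2048383/130848)y - 983869/130848)(130848/16129) + (0)
The last nonzero remainder is the constant 130848/16129, so the polynomials are coprime and gcd = 1.

1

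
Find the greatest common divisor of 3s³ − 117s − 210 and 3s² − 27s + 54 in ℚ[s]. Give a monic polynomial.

1

By polynomial division,
  3s³ − 117s − 210 = (s + 9)(3s² − 27s + 54) + (72s − 696)
  3s² − 27s + 54 = ((1/24)s + 1/36)(72s − 696) + (220/3)
  72s − 696 = ((54/55)s − 522/55)(220/3) + (0)
The last nonzero remainder is the constant 220/3, so the polynomials are coprime and gcd = 1.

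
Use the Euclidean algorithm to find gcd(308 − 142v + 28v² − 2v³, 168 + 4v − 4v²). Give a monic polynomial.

−7 + v

By polynomial division,
  −2v³ + 28v² − 142v + 308 = ((1/2)v − 13/2)(−4v² + 4v + 168) + (−200v + 1400)
  −4v² + 4v + 168 = ((1/50)v + 3/25)(−200v + 1400) + (0)
Last nonzero remainder: −200v + 1400. Dividing through by −200 gives the monic gcd v − 7.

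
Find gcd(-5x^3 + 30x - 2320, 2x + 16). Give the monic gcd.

By polynomial division,
  -5x^3 + 30x - 2320 = (-(5/2)x^2 + 20x - 145)(2x + 16) + (0)
Last nonzero remainder: 2x + 16. Dividing through by 2 gives the monic gcd x + 8.

x + 8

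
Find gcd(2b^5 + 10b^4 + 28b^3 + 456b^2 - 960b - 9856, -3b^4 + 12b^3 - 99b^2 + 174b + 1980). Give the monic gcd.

Apply the Euclidean algorithm:
  2b^5 + 10b^4 + 28b^3 + 456b^2 - 960b - 9856 = (-(2/3)b - 6)(-3b^4 + 12b^3 - 99b^2 + 174b + 1980) + (34b^3 - 22b^2 + 1404b + 2024)
  -3b^4 + 12b^3 - 99b^2 + 174b + 1980 = (-(3/34)b + 171/578)(34b^3 - 22b^2 + 1404b + 2024) + ((9072/289)b^2 - (18144/289)b + 399168/289)
  34b^3 - 22b^2 + 1404b + 2024 = ((4913/4536)b + 6647/4536)((9072/289)b^2 - (18144/289)b + 399168/289) + (0)
Last nonzero remainder: (9072/289)b^2 - (18144/289)b + 399168/289. Dividing through by 9072/289 gives the monic gcd b^2 - 2b + 44.

b^2 - 2b + 44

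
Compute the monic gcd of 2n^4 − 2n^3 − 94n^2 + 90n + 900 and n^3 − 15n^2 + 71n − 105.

n − 5

By polynomial division,
  2n^4 − 2n^3 − 94n^2 + 90n + 900 = (2n + 28)(n^3 − 15n^2 + 71n − 105) + (184n^2 − 1688n + 3840)
  n^3 − 15n^2 + 71n − 105 = ((1/184)n − 67/2116)(184n^2 − 1688n + 3840) + (−(1755/529)n + 8775/529)
  184n^2 − 1688n + 3840 = (−(97336/1755)n + 135424/585)(−(1755/529)n + 8775/529) + (0)
Last nonzero remainder: −(1755/529)n + 8775/529. Dividing through by −1755/529 gives the monic gcd n − 5.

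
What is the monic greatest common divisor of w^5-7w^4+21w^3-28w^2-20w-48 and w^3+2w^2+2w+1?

w^2+w+1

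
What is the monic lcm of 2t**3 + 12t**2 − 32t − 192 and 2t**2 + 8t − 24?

t**4 + 4t**3 − 28t**2 − 64t + 192

By polynomial division,
  2t**3 + 12t**2 − 32t − 192 = (t + 2)(2t**2 + 8t − 24) + (−24t − 144)
  2t**2 + 8t − 24 = (−(1/12)t + 1/6)(−24t − 144) + (0)
Last nonzero remainder: −24t − 144. Dividing through by −24 gives the monic gcd t + 6.
Then lcm(f, g) = f·g / gcd(f, g); expanding and making the result monic gives the answer.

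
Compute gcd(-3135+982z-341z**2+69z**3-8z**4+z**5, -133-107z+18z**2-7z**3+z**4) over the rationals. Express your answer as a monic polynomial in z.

19-z+z**2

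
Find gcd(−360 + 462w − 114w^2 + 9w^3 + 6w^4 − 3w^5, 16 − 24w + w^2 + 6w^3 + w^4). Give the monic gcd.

Euclidean algorithm in ℚ[w]:
  −3w^5 + 6w^4 + 9w^3 − 114w^2 + 462w − 360 = (−3w + 24)(w^4 + 6w^3 + w^2 − 24w + 16) + (−132w^3 − 210w^2 + 1086w − 744)
  w^4 + 6w^3 + w^2 − 24w + 16 = (−(1/132)w − 97/2904)(−132w^3 − 210w^2 + 1086w − 744) + ((1071/484)w^2 + (3213/484)w − 1071/121)
  −132w^3 − 210w^2 + 1086w − 744 = (−(21296/357)w + 30008/357)((1071/484)w^2 + (3213/484)w − 1071/121) + (0)
Last nonzero remainder: (1071/484)w^2 + (3213/484)w − 1071/121. Dividing through by 1071/484 gives the monic gcd w^2 + 3w − 4.

−4 + 3w + w^2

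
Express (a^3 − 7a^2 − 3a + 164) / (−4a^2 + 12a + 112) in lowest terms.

Apply the Euclidean algorithm:
  a^3 − 7a^2 − 3a + 164 = (−(1/4)a + 1)(−4a^2 + 12a + 112) + (13a + 52)
  −4a^2 + 12a + 112 = (−(4/13)a + 28/13)(13a + 52) + (0)
Last nonzero remainder: 13a + 52. Dividing through by 13 gives the monic gcd a + 4.
Cancel a + 4 from numerator and denominator to get the reduced form.

(−a^2 + 11a − 41)/(4a − 28)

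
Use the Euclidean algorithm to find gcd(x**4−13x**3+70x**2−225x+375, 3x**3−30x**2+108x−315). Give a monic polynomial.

Repeated division with remainder:
  x**4−13x**3+70x**2−225x+375 = ((1/3)x−1)(3x**3−30x**2+108x−315) + (4x**2−12x+60)
  3x**3−30x**2+108x−315 = ((3/4)x−21/4)(4x**2−12x+60) + (0)
Last nonzero remainder: 4x**2−12x+60. Dividing through by 4 gives the monic gcd x**2−3x+15.

x**2−3x+15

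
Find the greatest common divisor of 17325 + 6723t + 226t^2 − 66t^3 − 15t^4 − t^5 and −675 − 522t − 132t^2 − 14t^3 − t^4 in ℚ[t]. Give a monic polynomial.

225 + 99t + 11t^2 + t^3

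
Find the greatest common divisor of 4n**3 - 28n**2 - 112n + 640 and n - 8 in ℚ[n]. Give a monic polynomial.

n - 8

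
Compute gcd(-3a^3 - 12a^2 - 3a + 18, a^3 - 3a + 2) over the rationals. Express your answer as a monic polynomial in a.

Euclidean algorithm in ℚ[a]:
  -3a^3 - 12a^2 - 3a + 18 = (-3)(a^3 - 3a + 2) + (-12a^2 - 12a + 24)
  a^3 - 3a + 2 = (-(1/12)a + 1/12)(-12a^2 - 12a + 24) + (0)
Last nonzero remainder: -12a^2 - 12a + 24. Dividing through by -12 gives the monic gcd a^2 + a - 2.

a^2 + a - 2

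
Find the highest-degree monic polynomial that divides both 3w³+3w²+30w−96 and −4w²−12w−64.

By polynomial division,
  3w³+3w²+30w−96 = (−(3/4)w+3/2)(−4w²−12w−64) + (0)
Last nonzero remainder: −4w²−12w−64. Dividing through by −4 gives the monic gcd w²+3w+16.

w²+3w+16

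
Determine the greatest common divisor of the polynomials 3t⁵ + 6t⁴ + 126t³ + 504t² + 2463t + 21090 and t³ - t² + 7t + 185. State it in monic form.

Repeated division with remainder:
  3t⁵ + 6t⁴ + 126t³ + 504t² + 2463t + 21090 = (3t² + 9t + 114)(t³ - t² + 7t + 185) + (0)
The last nonzero remainder t³ - t² + 7t + 185 is already monic.

t³ - t² + 7t + 185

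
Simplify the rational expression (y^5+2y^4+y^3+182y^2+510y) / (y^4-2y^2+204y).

(y^2+8y+15)/(y+6)

By polynomial division,
  y^5+2y^4+y^3+182y^2+510y = (y+2)(y^4-2y^2+204y) + (3y^3-18y^2+102y)
  y^4-2y^2+204y = ((1/3)y+2)(3y^3-18y^2+102y) + (0)
Last nonzero remainder: 3y^3-18y^2+102y. Dividing through by 3 gives the monic gcd y^3-6y^2+34y.
Cancel y^3-6y^2+34y from numerator and denominator to get the reduced form.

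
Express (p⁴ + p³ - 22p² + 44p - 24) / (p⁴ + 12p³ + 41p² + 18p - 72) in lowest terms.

(p² - 4p + 4)/(p² + 7p + 12)

By polynomial division,
  p⁴ + p³ - 22p² + 44p - 24 = (p⁴ + 12p³ + 41p² + 18p - 72) + (-11p³ - 63p² + 26p + 48)
  p⁴ + 12p³ + 41p² + 18p - 72 = (-(1/11)p - 69/121)(-11p³ - 63p² + 26p + 48) + ((900/121)p² + (4500/121)p - 5400/121)
  -11p³ - 63p² + 26p + 48 = (-(1331/900)p - 242/225)((900/121)p² + (4500/121)p - 5400/121) + (0)
Last nonzero remainder: (900/121)p² + (4500/121)p - 5400/121. Dividing through by 900/121 gives the monic gcd p² + 5p - 6.
Cancel p² + 5p - 6 from numerator and denominator to get the reduced form.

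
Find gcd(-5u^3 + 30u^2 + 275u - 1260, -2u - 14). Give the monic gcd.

u + 7

Repeated division with remainder:
  -5u^3 + 30u^2 + 275u - 1260 = ((5/2)u^2 - (65/2)u + 90)(-2u - 14) + (0)
Last nonzero remainder: -2u - 14. Dividing through by -2 gives the monic gcd u + 7.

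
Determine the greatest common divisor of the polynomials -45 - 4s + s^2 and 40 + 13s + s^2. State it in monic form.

By polynomial division,
  s^2 - 4s - 45 = (s^2 + 13s + 40) + (-17s - 85)
  s^2 + 13s + 40 = (-(1/17)s - 8/17)(-17s - 85) + (0)
Last nonzero remainder: -17s - 85. Dividing through by -17 gives the monic gcd s + 5.

5 + s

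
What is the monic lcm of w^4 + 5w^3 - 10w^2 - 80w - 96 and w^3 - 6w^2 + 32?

w^5 + w^4 - 30w^3 - 40w^2 + 224w + 384

By polynomial division,
  w^4 + 5w^3 - 10w^2 - 80w - 96 = (w + 11)(w^3 - 6w^2 + 32) + (56w^2 - 112w - 448)
  w^3 - 6w^2 + 32 = ((1/56)w - 1/14)(56w^2 - 112w - 448) + (0)
Last nonzero remainder: 56w^2 - 112w - 448. Dividing through by 56 gives the monic gcd w^2 - 2w - 8.
Then lcm(f, g) = f·g / gcd(f, g); expanding and making the result monic gives the answer.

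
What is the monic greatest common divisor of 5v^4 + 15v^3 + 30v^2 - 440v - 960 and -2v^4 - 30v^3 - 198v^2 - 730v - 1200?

Repeated division with remainder:
  5v^4 + 15v^3 + 30v^2 - 440v - 960 = (-5/2)(-2v^4 - 30v^3 - 198v^2 - 730v - 1200) + (-60v^3 - 465v^2 - 2265v - 3960)
  -2v^4 - 30v^3 - 198v^2 - 730v - 1200 = ((1/30)v + 29/120)(-60v^3 - 465v^2 - 2265v - 3960) + (-(81/8)v^2 - (405/8)v - 243)
  -60v^3 - 465v^2 - 2265v - 3960 = ((160/27)v + 440/27)(-(81/8)v^2 - (405/8)v - 243) + (0)
Last nonzero remainder: -(81/8)v^2 - (405/8)v - 243. Dividing through by -81/8 gives the monic gcd v^2 + 5v + 24.

v^2 + 5v + 24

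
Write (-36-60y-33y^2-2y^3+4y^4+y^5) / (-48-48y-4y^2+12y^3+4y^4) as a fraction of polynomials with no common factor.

Repeated division with remainder:
  y^5+4y^4-2y^3-33y^2-60y-36 = ((1/4)y+1/4)(4y^4+12y^3-4y^2-48y-48) + (-4y^3-20y^2-36y-24)
  4y^4+12y^3-4y^2-48y-48 = (-y+2)(-4y^3-20y^2-36y-24) + (0)
Last nonzero remainder: -4y^3-20y^2-36y-24. Dividing through by -4 gives the monic gcd y^3+5y^2+9y+6.
Cancel y^3+5y^2+9y+6 from numerator and denominator to get the reduced form.

(-6-y+y^2)/(-8+4y)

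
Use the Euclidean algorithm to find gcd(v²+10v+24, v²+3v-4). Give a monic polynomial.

Apply the Euclidean algorithm:
  v²+10v+24 = (v²+3v-4) + (7v+28)
  v²+3v-4 = ((1/7)v-1/7)(7v+28) + (0)
Last nonzero remainder: 7v+28. Dividing through by 7 gives the monic gcd v+4.

v+4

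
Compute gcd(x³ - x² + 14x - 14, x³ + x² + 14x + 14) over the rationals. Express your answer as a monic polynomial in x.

By polynomial division,
  x³ - x² + 14x - 14 = (x³ + x² + 14x + 14) + (-2x² - 28)
  x³ + x² + 14x + 14 = (-(1/2)x - 1/2)(-2x² - 28) + (0)
Last nonzero remainder: -2x² - 28. Dividing through by -2 gives the monic gcd x² + 14.

x² + 14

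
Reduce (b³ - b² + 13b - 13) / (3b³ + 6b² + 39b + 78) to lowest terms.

Repeated division with remainder:
  b³ - b² + 13b - 13 = (1/3)(3b³ + 6b² + 39b + 78) + (-3b² - 39)
  3b³ + 6b² + 39b + 78 = (-b - 2)(-3b² - 39) + (0)
Last nonzero remainder: -3b² - 39. Dividing through by -3 gives the monic gcd b² + 13.
Cancel b² + 13 from numerator and denominator to get the reduced form.

(b - 1)/(3b + 6)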